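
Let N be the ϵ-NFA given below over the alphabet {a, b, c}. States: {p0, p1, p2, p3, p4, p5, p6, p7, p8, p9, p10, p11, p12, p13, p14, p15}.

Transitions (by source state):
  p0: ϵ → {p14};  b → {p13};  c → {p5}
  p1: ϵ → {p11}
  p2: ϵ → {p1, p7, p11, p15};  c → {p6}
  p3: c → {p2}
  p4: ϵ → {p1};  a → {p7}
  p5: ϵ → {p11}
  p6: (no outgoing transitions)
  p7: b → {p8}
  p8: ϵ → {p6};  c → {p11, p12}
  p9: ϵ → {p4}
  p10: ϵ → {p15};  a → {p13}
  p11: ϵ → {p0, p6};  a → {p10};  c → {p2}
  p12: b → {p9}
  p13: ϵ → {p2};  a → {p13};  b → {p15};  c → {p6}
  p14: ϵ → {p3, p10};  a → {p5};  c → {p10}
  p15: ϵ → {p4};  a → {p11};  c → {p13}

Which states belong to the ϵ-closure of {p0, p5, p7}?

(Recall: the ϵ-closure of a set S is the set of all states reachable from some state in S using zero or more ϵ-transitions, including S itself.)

{p0, p1, p3, p4, p5, p6, p7, p10, p11, p14, p15}

Start with {p0, p5, p7}.
From p0 via ϵ: add p14.
From p5 via ϵ: add p11.
From p11 via ϵ: add p6.
From p14 via ϵ: add p3, p10.
From p10 via ϵ: add p15.
From p15 via ϵ: add p4.
From p4 via ϵ: add p1.
No new states can be added; the closed set is {p0, p1, p3, p4, p5, p6, p7, p10, p11, p14, p15}.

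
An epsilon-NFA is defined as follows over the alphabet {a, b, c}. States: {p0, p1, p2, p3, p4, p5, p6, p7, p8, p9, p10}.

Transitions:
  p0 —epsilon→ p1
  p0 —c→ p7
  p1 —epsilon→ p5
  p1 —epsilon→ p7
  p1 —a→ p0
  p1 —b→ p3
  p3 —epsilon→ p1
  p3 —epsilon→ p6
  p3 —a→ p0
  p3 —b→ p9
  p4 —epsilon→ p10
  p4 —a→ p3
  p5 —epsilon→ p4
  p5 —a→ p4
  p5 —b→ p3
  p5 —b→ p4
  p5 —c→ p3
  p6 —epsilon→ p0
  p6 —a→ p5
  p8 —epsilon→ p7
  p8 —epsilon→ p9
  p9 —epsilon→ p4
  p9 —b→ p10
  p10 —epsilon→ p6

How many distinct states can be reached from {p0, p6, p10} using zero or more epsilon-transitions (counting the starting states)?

Start with {p0, p6, p10}.
From p0 via epsilon: add p1.
From p1 via epsilon: add p5, p7.
From p5 via epsilon: add p4.
epsilon-closure = {p0, p1, p4, p5, p6, p7, p10}, which has 7 states.

7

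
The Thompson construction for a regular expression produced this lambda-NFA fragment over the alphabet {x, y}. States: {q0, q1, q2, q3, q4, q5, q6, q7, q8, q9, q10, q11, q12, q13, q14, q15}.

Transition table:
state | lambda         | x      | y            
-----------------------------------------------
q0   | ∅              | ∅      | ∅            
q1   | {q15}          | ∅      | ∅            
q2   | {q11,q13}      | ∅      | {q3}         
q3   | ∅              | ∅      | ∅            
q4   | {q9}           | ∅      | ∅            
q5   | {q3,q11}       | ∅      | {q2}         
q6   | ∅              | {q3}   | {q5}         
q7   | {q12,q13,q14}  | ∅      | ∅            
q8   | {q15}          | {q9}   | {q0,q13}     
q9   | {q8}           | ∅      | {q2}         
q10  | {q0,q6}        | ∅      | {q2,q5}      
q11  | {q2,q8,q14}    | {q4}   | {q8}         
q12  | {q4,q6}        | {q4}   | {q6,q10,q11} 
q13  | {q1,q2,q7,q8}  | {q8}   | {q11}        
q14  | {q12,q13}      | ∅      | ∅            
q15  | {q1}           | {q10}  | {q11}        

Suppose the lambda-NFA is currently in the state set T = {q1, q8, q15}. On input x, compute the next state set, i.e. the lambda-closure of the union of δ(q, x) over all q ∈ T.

q8 on x → {q9}.
q15 on x → {q10}.
No x-transition from q1.
Union after reading x: {q9, q10}.
Now take the lambda-closure:
From q9 via lambda: add q8.
From q10 via lambda: add q0, q6.
From q8 via lambda: add q15.
From q15 via lambda: add q1.
No new states can be added; the closed set is {q0, q1, q6, q8, q9, q10, q15}.

{q0, q1, q6, q8, q9, q10, q15}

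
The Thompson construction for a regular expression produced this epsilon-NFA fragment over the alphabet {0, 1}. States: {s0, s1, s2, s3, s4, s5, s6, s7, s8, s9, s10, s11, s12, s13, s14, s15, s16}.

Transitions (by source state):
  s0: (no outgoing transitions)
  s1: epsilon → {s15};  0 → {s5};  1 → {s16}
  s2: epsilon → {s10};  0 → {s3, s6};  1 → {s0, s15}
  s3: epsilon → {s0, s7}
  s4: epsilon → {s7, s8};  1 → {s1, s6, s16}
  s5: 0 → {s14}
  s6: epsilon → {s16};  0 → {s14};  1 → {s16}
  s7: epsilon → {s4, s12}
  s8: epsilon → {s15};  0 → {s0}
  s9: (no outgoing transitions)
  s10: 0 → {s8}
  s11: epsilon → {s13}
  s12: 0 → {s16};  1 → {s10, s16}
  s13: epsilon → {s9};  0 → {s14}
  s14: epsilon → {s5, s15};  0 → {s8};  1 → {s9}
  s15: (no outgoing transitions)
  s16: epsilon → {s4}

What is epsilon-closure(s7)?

{s4, s7, s8, s12, s15}

Start with {s7}.
From s7 via epsilon: add s4, s12.
From s4 via epsilon: add s8.
From s8 via epsilon: add s15.
No new states can be added; the closed set is {s4, s7, s8, s12, s15}.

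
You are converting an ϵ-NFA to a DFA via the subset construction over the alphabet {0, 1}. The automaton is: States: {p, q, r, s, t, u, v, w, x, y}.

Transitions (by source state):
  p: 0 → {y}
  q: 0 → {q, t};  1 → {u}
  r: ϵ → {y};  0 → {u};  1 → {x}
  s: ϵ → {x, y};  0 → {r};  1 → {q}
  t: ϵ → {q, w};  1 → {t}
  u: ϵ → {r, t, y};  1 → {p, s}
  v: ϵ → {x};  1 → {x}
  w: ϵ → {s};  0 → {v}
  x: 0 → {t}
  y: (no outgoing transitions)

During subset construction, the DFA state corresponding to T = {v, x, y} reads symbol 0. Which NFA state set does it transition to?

x on 0 → {t}.
No 0-transition from v, y.
Union after reading 0: {t}.
Now take the ϵ-closure:
From t via ϵ: add q, w.
From w via ϵ: add s.
From s via ϵ: add x, y.
No new states can be added; the closed set is {q, s, t, w, x, y}.

{q, s, t, w, x, y}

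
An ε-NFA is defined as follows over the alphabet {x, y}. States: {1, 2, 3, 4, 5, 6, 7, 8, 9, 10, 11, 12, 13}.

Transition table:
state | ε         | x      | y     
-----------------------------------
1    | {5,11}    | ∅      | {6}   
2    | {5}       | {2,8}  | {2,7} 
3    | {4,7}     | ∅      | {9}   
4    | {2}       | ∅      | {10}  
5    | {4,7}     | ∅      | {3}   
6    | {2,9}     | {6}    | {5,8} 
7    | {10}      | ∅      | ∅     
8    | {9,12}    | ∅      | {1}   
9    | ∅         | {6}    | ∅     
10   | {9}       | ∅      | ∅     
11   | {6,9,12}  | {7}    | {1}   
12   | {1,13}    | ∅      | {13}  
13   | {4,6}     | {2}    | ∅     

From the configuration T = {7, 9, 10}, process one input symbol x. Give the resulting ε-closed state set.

{2, 4, 5, 6, 7, 9, 10}

9 on x → {6}.
No x-transition from 7, 10.
Union after reading x: {6}.
Now take the ε-closure:
From 6 via ε: add 2, 9.
From 2 via ε: add 5.
From 5 via ε: add 4, 7.
From 7 via ε: add 10.
No new states can be added; the closed set is {2, 4, 5, 6, 7, 9, 10}.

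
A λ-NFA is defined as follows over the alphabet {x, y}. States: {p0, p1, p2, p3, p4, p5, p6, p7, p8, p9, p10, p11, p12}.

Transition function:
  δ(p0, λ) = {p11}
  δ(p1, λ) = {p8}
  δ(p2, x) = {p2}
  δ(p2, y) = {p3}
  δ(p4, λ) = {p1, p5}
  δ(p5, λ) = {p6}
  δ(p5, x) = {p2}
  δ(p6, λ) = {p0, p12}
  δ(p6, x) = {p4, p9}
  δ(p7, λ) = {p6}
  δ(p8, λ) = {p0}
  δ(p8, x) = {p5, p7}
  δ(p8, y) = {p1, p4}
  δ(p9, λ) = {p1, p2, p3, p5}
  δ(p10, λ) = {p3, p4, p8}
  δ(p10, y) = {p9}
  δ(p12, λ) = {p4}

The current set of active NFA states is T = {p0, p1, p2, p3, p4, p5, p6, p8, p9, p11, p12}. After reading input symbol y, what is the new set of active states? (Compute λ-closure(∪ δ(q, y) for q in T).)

p2 on y → {p3}.
p8 on y → {p1, p4}.
No y-transition from p0, p1, p3, p4, p5, p6, p9, p11, p12.
Union after reading y: {p1, p3, p4}.
Now take the λ-closure:
From p1 via λ: add p8.
From p4 via λ: add p5.
From p5 via λ: add p6.
From p8 via λ: add p0.
From p0 via λ: add p11.
From p6 via λ: add p12.
No new states can be added; the closed set is {p0, p1, p3, p4, p5, p6, p8, p11, p12}.

{p0, p1, p3, p4, p5, p6, p8, p11, p12}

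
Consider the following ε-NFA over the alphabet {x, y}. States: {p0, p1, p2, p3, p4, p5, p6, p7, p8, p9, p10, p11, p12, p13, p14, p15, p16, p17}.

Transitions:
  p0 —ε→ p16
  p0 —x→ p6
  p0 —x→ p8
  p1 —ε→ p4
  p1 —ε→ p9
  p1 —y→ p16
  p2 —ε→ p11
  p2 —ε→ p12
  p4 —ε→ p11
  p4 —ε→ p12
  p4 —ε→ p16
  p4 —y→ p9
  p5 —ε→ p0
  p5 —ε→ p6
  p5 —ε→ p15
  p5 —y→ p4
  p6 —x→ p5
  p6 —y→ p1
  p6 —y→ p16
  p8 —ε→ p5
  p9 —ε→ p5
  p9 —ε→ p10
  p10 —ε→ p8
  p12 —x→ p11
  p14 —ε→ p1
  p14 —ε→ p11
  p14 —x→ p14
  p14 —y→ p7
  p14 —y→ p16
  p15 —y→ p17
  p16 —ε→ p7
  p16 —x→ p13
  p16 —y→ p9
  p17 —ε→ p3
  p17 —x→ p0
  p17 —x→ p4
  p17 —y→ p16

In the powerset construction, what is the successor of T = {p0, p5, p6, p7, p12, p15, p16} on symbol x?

{p0, p5, p6, p7, p8, p11, p13, p15, p16}

p0 on x → {p6, p8}.
p6 on x → {p5}.
p12 on x → {p11}.
p16 on x → {p13}.
No x-transition from p5, p7, p15.
Union after reading x: {p5, p6, p8, p11, p13}.
Now take the ε-closure:
From p5 via ε: add p0, p15.
From p0 via ε: add p16.
From p16 via ε: add p7.
No new states can be added; the closed set is {p0, p5, p6, p7, p8, p11, p13, p15, p16}.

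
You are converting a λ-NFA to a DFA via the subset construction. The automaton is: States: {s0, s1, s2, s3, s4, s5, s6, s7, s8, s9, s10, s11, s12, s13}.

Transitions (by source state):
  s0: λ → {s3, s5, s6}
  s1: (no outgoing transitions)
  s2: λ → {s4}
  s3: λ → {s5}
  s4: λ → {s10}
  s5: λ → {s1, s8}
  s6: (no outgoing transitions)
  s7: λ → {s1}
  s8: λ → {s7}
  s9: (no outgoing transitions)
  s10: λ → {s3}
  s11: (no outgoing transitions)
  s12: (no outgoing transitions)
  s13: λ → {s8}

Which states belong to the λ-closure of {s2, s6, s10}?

Start with {s2, s6, s10}.
From s2 via λ: add s4.
From s10 via λ: add s3.
From s3 via λ: add s5.
From s5 via λ: add s1, s8.
From s8 via λ: add s7.
No new states can be added; the closed set is {s1, s2, s3, s4, s5, s6, s7, s8, s10}.

{s1, s2, s3, s4, s5, s6, s7, s8, s10}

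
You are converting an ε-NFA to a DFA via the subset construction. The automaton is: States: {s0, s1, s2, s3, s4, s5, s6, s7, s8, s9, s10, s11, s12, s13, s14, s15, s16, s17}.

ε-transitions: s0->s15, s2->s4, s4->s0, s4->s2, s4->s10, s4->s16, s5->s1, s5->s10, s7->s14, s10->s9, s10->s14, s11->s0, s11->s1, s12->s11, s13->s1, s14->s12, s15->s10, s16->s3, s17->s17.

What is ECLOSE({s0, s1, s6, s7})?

{s0, s1, s6, s7, s9, s10, s11, s12, s14, s15}

Start with {s0, s1, s6, s7}.
From s0 via ε: add s15.
From s7 via ε: add s14.
From s14 via ε: add s12.
From s15 via ε: add s10.
From s10 via ε: add s9.
From s12 via ε: add s11.
No new states can be added; the closed set is {s0, s1, s6, s7, s9, s10, s11, s12, s14, s15}.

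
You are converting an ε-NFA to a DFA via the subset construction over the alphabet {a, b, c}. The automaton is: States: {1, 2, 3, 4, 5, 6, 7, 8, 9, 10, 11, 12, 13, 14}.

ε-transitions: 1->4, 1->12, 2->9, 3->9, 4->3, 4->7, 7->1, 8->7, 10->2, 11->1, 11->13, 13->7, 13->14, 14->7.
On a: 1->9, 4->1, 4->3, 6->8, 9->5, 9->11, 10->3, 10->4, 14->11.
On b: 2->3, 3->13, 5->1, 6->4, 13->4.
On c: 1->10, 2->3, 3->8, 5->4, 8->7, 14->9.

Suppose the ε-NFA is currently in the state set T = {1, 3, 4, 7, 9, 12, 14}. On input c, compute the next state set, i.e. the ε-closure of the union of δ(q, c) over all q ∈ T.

{1, 2, 3, 4, 7, 8, 9, 10, 12}

1 on c → {10}.
3 on c → {8}.
14 on c → {9}.
No c-transition from 4, 7, 9, 12.
Union after reading c: {8, 9, 10}.
Now take the ε-closure:
From 8 via ε: add 7.
From 10 via ε: add 2.
From 7 via ε: add 1.
From 1 via ε: add 4, 12.
From 4 via ε: add 3.
No new states can be added; the closed set is {1, 2, 3, 4, 7, 8, 9, 10, 12}.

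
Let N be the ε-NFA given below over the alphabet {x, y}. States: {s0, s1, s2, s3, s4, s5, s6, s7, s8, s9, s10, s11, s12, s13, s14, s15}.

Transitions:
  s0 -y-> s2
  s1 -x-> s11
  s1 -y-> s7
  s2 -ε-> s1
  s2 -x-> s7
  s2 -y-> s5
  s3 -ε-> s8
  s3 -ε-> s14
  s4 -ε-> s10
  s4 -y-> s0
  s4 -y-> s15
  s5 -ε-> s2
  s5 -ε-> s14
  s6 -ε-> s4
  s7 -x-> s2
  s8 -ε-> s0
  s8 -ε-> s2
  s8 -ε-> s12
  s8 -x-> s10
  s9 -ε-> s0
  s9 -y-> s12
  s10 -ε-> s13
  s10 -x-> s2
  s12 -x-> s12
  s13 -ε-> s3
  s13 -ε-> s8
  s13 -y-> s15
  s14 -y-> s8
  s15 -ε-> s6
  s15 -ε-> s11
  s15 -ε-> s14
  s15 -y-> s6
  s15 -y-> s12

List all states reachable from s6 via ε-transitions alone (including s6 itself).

Start with {s6}.
From s6 via ε: add s4.
From s4 via ε: add s10.
From s10 via ε: add s13.
From s13 via ε: add s3, s8.
From s3 via ε: add s14.
From s8 via ε: add s0, s2, s12.
From s2 via ε: add s1.
No new states can be added; the closed set is {s0, s1, s2, s3, s4, s6, s8, s10, s12, s13, s14}.

{s0, s1, s2, s3, s4, s6, s8, s10, s12, s13, s14}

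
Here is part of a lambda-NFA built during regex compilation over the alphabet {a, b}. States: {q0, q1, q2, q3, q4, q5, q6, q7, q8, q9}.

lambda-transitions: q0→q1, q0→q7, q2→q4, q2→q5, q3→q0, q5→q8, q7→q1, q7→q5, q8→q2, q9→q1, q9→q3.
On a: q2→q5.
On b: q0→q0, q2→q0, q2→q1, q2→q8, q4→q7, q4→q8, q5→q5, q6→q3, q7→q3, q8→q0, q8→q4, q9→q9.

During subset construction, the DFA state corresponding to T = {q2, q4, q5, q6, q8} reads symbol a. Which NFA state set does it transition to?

{q2, q4, q5, q8}

q2 on a → {q5}.
No a-transition from q4, q5, q6, q8.
Union after reading a: {q5}.
Now take the lambda-closure:
From q5 via lambda: add q8.
From q8 via lambda: add q2.
From q2 via lambda: add q4.
No new states can be added; the closed set is {q2, q4, q5, q8}.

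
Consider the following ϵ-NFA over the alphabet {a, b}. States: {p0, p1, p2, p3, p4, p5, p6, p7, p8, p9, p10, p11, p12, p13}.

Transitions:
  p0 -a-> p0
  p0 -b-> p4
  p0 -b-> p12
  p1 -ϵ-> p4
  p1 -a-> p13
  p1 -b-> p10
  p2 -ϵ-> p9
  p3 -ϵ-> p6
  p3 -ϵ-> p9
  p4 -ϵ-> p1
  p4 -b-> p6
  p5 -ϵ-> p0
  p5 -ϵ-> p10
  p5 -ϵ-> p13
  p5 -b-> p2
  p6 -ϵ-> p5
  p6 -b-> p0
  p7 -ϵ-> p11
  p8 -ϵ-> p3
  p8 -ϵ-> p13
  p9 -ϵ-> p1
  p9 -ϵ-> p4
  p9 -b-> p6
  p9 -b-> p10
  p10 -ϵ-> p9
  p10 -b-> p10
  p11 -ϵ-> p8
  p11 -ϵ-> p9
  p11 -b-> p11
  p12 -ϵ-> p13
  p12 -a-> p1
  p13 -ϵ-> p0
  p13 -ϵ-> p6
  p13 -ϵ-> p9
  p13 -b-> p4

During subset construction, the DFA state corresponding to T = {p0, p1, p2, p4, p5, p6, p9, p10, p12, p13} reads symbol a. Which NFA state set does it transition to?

p0 on a → {p0}.
p1 on a → {p13}.
p12 on a → {p1}.
No a-transition from p2, p4, p5, p6, p9, p10, p13.
Union after reading a: {p0, p1, p13}.
Now take the ϵ-closure:
From p1 via ϵ: add p4.
From p13 via ϵ: add p6, p9.
From p6 via ϵ: add p5.
From p5 via ϵ: add p10.
No new states can be added; the closed set is {p0, p1, p4, p5, p6, p9, p10, p13}.

{p0, p1, p4, p5, p6, p9, p10, p13}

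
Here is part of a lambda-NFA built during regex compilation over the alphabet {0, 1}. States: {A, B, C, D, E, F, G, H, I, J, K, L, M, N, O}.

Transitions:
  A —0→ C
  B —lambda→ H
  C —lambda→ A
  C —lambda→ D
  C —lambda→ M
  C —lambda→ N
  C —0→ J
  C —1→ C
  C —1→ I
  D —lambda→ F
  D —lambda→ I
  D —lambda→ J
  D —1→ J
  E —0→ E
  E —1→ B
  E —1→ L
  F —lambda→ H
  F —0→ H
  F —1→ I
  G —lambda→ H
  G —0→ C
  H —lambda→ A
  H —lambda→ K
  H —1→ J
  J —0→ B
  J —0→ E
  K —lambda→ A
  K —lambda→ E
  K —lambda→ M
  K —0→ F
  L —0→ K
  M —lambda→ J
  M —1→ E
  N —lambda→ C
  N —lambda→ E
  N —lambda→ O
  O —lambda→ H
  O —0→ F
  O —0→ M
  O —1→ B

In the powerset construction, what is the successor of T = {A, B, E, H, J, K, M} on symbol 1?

{A, B, E, H, J, K, L, M}

E on 1 → {B, L}.
H on 1 → {J}.
M on 1 → {E}.
No 1-transition from A, B, J, K.
Union after reading 1: {B, E, J, L}.
Now take the lambda-closure:
From B via lambda: add H.
From H via lambda: add A, K.
From K via lambda: add M.
No new states can be added; the closed set is {A, B, E, H, J, K, L, M}.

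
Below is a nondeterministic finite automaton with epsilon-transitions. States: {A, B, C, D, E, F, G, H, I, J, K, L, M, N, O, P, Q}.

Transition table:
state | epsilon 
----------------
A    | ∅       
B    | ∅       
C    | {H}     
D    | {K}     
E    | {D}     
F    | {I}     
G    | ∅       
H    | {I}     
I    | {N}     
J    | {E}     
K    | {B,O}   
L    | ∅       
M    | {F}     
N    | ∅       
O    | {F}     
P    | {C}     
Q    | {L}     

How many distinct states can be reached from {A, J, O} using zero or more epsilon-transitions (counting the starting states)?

Start with {A, J, O}.
From J via epsilon: add E.
From O via epsilon: add F.
From E via epsilon: add D.
From F via epsilon: add I.
From D via epsilon: add K.
From I via epsilon: add N.
From K via epsilon: add B.
epsilon-closure = {A, B, D, E, F, I, J, K, N, O}, which has 10 states.

10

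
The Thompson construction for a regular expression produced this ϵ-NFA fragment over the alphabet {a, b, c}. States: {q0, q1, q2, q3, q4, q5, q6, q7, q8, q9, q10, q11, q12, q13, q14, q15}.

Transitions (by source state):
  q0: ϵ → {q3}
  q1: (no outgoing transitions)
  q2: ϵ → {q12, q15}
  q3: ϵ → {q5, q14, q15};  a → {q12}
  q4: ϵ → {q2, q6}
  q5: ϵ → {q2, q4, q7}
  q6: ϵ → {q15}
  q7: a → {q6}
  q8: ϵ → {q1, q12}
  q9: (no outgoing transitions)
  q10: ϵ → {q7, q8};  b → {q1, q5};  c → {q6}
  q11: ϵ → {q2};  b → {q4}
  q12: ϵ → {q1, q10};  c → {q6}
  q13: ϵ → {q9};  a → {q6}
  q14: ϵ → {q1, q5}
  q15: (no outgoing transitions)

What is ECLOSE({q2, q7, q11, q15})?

Start with {q2, q7, q11, q15}.
From q2 via ϵ: add q12.
From q12 via ϵ: add q1, q10.
From q10 via ϵ: add q8.
No new states can be added; the closed set is {q1, q2, q7, q8, q10, q11, q12, q15}.

{q1, q2, q7, q8, q10, q11, q12, q15}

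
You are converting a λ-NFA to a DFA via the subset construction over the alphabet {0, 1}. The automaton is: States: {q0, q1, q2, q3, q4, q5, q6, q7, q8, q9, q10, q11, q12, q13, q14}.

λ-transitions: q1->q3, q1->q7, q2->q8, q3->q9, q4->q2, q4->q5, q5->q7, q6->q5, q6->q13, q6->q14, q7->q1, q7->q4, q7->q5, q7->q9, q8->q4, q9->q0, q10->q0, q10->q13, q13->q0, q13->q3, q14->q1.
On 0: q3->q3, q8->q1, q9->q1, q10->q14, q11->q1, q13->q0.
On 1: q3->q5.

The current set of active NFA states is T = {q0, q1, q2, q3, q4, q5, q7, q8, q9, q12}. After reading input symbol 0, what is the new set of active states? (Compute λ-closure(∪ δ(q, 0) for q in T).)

{q0, q1, q2, q3, q4, q5, q7, q8, q9}

q3 on 0 → {q3}.
q8 on 0 → {q1}.
q9 on 0 → {q1}.
No 0-transition from q0, q1, q2, q4, q5, q7, q12.
Union after reading 0: {q1, q3}.
Now take the λ-closure:
From q1 via λ: add q7.
From q3 via λ: add q9.
From q7 via λ: add q4, q5.
From q9 via λ: add q0.
From q4 via λ: add q2.
From q2 via λ: add q8.
No new states can be added; the closed set is {q0, q1, q2, q3, q4, q5, q7, q8, q9}.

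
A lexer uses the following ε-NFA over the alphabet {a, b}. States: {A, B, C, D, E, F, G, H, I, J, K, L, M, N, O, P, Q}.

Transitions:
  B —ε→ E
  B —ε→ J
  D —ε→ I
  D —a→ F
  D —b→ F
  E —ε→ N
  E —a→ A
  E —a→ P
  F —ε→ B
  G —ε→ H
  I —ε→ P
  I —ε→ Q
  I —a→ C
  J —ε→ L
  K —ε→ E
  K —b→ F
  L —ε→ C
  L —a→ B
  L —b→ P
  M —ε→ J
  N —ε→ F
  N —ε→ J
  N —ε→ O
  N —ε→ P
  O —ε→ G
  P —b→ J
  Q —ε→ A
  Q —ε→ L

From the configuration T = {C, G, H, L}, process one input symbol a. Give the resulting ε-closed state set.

L on a → {B}.
No a-transition from C, G, H.
Union after reading a: {B}.
Now take the ε-closure:
From B via ε: add E, J.
From E via ε: add N.
From J via ε: add L.
From L via ε: add C.
From N via ε: add F, O, P.
From O via ε: add G.
From G via ε: add H.
No new states can be added; the closed set is {B, C, E, F, G, H, J, L, N, O, P}.

{B, C, E, F, G, H, J, L, N, O, P}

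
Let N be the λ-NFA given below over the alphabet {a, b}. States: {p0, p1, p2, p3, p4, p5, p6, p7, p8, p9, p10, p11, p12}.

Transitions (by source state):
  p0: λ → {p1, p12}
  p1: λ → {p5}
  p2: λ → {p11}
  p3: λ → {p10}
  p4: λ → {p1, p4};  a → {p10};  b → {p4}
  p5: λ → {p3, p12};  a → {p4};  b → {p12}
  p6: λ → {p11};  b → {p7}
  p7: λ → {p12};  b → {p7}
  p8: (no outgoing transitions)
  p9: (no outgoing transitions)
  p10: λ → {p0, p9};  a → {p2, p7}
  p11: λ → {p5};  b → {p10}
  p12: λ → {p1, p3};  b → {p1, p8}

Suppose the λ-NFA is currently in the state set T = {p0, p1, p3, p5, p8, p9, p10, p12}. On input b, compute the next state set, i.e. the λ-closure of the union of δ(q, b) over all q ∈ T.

{p0, p1, p3, p5, p8, p9, p10, p12}

p5 on b → {p12}.
p12 on b → {p1, p8}.
No b-transition from p0, p1, p3, p8, p9, p10.
Union after reading b: {p1, p8, p12}.
Now take the λ-closure:
From p1 via λ: add p5.
From p12 via λ: add p3.
From p3 via λ: add p10.
From p10 via λ: add p0, p9.
No new states can be added; the closed set is {p0, p1, p3, p5, p8, p9, p10, p12}.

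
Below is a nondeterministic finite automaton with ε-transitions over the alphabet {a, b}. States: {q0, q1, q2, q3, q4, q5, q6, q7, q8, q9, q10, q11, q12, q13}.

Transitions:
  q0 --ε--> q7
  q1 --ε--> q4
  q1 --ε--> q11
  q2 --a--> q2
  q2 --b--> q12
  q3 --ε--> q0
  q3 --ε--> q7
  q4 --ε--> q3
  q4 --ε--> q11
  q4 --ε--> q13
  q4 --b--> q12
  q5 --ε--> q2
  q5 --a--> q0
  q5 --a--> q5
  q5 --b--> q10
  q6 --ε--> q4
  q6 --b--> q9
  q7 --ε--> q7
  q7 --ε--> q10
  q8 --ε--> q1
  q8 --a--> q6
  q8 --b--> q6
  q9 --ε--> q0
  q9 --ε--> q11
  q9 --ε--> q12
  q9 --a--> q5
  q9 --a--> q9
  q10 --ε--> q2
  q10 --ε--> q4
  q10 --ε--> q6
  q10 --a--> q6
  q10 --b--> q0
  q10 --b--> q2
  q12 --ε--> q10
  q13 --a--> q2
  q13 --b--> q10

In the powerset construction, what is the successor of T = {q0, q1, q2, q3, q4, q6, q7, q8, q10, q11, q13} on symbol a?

{q0, q2, q3, q4, q6, q7, q10, q11, q13}

q2 on a → {q2}.
q8 on a → {q6}.
q10 on a → {q6}.
q13 on a → {q2}.
No a-transition from q0, q1, q3, q4, q6, q7, q11.
Union after reading a: {q2, q6}.
Now take the ε-closure:
From q6 via ε: add q4.
From q4 via ε: add q3, q11, q13.
From q3 via ε: add q0, q7.
From q7 via ε: add q10.
No new states can be added; the closed set is {q0, q2, q3, q4, q6, q7, q10, q11, q13}.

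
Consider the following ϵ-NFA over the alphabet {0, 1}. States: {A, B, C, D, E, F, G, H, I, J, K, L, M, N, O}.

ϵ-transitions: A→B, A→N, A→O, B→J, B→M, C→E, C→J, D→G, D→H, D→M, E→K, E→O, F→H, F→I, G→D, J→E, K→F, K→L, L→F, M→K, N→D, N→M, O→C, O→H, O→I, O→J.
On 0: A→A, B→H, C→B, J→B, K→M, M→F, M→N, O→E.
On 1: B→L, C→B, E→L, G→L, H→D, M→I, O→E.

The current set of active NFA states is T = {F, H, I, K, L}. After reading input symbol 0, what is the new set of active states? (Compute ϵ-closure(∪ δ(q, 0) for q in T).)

K on 0 → {M}.
No 0-transition from F, H, I, L.
Union after reading 0: {M}.
Now take the ϵ-closure:
From M via ϵ: add K.
From K via ϵ: add F, L.
From F via ϵ: add H, I.
No new states can be added; the closed set is {F, H, I, K, L, M}.

{F, H, I, K, L, M}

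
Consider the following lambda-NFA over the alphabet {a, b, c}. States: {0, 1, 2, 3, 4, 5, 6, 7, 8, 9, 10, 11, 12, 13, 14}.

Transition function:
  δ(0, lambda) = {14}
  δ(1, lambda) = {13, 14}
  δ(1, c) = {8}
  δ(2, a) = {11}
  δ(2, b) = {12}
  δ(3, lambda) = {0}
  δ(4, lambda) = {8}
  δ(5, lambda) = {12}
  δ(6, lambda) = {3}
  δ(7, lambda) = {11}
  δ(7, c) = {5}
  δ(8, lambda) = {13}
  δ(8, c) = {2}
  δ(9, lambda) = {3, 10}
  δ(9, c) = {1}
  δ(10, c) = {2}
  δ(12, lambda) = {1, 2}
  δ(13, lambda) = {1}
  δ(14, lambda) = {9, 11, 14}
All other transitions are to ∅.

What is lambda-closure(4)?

Start with {4}.
From 4 via lambda: add 8.
From 8 via lambda: add 13.
From 13 via lambda: add 1.
From 1 via lambda: add 14.
From 14 via lambda: add 9, 11.
From 9 via lambda: add 3, 10.
From 3 via lambda: add 0.
No new states can be added; the closed set is {0, 1, 3, 4, 8, 9, 10, 11, 13, 14}.

{0, 1, 3, 4, 8, 9, 10, 11, 13, 14}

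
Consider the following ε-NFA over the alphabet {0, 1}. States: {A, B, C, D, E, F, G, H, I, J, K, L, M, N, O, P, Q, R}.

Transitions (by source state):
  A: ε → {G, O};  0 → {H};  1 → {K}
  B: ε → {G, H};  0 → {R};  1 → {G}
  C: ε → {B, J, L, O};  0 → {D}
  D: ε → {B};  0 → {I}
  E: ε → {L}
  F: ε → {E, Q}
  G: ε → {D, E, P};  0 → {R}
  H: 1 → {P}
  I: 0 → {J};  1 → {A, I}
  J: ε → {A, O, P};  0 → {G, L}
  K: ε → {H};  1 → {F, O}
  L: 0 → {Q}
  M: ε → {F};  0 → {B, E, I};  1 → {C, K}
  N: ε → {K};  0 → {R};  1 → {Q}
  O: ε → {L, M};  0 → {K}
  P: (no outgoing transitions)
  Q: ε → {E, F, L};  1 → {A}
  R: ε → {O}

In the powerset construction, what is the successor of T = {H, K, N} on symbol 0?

N on 0 → {R}.
No 0-transition from H, K.
Union after reading 0: {R}.
Now take the ε-closure:
From R via ε: add O.
From O via ε: add L, M.
From M via ε: add F.
From F via ε: add E, Q.
No new states can be added; the closed set is {E, F, L, M, O, Q, R}.

{E, F, L, M, O, Q, R}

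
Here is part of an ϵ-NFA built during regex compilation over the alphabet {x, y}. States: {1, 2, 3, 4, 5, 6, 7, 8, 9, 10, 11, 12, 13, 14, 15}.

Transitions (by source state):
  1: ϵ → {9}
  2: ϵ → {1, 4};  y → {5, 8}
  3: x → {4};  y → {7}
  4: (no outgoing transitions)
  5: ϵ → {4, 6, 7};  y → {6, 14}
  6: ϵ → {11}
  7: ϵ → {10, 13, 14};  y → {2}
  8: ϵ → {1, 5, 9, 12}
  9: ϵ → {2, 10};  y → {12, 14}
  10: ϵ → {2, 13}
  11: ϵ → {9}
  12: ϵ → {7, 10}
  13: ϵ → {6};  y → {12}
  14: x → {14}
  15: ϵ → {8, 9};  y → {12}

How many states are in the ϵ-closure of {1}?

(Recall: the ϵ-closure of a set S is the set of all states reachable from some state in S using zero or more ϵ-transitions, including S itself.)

8

Start with {1}.
From 1 via ϵ: add 9.
From 9 via ϵ: add 2, 10.
From 2 via ϵ: add 4.
From 10 via ϵ: add 13.
From 13 via ϵ: add 6.
From 6 via ϵ: add 11.
ϵ-closure = {1, 2, 4, 6, 9, 10, 11, 13}, which has 8 states.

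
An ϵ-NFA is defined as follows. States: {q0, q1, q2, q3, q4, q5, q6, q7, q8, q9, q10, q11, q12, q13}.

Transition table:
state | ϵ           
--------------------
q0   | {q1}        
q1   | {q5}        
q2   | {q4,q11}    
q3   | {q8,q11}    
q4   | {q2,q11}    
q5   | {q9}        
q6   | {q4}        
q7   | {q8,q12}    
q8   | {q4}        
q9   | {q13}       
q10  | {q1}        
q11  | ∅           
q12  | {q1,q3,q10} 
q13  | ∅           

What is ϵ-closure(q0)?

{q0, q1, q5, q9, q13}

Start with {q0}.
From q0 via ϵ: add q1.
From q1 via ϵ: add q5.
From q5 via ϵ: add q9.
From q9 via ϵ: add q13.
No new states can be added; the closed set is {q0, q1, q5, q9, q13}.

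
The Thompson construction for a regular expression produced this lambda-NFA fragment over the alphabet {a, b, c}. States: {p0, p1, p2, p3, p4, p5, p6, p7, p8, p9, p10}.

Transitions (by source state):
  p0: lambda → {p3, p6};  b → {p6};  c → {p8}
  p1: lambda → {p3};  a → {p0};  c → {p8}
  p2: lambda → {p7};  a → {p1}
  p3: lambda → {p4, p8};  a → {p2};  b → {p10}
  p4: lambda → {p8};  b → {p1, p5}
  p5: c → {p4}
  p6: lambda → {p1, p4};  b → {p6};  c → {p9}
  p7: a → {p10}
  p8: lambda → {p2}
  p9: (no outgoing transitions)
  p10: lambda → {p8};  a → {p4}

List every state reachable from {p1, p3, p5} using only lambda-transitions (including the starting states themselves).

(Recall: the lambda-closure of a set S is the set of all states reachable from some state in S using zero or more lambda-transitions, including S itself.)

{p1, p2, p3, p4, p5, p7, p8}

Start with {p1, p3, p5}.
From p3 via lambda: add p4, p8.
From p8 via lambda: add p2.
From p2 via lambda: add p7.
No new states can be added; the closed set is {p1, p2, p3, p4, p5, p7, p8}.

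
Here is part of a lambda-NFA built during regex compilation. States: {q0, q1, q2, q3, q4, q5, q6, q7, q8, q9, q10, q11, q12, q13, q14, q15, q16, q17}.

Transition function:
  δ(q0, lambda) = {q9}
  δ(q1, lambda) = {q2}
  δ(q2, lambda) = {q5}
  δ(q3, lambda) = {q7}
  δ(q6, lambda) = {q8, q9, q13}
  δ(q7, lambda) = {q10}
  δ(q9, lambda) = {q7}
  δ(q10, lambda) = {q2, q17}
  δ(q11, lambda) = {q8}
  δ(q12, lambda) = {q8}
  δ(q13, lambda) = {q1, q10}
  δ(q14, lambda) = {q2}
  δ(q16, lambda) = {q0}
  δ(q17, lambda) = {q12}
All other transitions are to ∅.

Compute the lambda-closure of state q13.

Start with {q13}.
From q13 via lambda: add q1, q10.
From q1 via lambda: add q2.
From q10 via lambda: add q17.
From q2 via lambda: add q5.
From q17 via lambda: add q12.
From q12 via lambda: add q8.
No new states can be added; the closed set is {q1, q2, q5, q8, q10, q12, q13, q17}.

{q1, q2, q5, q8, q10, q12, q13, q17}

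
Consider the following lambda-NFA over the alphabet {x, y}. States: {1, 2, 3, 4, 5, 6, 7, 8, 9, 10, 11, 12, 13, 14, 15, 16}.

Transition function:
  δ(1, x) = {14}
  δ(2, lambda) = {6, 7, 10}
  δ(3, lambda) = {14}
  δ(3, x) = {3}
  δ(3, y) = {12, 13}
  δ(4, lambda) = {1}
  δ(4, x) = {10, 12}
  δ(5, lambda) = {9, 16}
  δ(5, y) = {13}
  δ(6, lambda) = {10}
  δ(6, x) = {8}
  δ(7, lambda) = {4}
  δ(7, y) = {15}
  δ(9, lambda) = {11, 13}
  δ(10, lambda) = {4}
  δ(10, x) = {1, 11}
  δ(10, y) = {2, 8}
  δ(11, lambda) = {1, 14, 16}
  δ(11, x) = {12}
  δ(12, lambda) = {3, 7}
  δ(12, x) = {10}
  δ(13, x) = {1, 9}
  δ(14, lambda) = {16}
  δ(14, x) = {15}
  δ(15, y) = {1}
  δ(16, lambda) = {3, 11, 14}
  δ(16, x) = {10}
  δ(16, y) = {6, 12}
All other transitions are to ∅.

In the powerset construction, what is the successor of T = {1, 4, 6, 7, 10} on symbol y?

7 on y → {15}.
10 on y → {2, 8}.
No y-transition from 1, 4, 6.
Union after reading y: {2, 8, 15}.
Now take the lambda-closure:
From 2 via lambda: add 6, 7, 10.
From 7 via lambda: add 4.
From 4 via lambda: add 1.
No new states can be added; the closed set is {1, 2, 4, 6, 7, 8, 10, 15}.

{1, 2, 4, 6, 7, 8, 10, 15}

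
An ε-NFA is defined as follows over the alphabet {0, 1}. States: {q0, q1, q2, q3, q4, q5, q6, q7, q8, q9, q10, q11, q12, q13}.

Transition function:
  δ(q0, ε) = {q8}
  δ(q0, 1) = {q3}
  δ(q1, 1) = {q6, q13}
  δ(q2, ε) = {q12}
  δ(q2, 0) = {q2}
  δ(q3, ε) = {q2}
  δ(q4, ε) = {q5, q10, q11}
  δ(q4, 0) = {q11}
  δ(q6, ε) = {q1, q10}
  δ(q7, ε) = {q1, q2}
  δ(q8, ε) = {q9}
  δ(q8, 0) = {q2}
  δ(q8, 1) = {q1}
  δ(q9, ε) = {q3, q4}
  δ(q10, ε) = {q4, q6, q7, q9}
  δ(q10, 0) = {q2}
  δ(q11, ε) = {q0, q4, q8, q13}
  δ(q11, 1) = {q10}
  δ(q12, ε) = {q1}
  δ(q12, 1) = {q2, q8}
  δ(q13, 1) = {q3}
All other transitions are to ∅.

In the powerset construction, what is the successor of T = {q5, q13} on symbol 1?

q13 on 1 → {q3}.
No 1-transition from q5.
Union after reading 1: {q3}.
Now take the ε-closure:
From q3 via ε: add q2.
From q2 via ε: add q12.
From q12 via ε: add q1.
No new states can be added; the closed set is {q1, q2, q3, q12}.

{q1, q2, q3, q12}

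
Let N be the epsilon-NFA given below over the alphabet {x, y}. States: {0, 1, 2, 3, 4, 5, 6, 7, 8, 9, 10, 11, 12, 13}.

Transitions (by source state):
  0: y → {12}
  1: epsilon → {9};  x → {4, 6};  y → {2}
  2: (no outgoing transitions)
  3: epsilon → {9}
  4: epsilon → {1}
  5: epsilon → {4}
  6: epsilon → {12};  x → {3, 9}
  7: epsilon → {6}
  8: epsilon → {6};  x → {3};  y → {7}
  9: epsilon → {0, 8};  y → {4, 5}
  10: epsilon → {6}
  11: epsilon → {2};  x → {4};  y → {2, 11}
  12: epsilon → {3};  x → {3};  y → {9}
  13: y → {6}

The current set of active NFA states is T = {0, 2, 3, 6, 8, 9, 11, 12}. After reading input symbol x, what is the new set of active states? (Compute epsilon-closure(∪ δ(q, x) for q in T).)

{0, 1, 3, 4, 6, 8, 9, 12}

6 on x → {3, 9}.
8 on x → {3}.
11 on x → {4}.
12 on x → {3}.
No x-transition from 0, 2, 3, 9.
Union after reading x: {3, 4, 9}.
Now take the epsilon-closure:
From 4 via epsilon: add 1.
From 9 via epsilon: add 0, 8.
From 8 via epsilon: add 6.
From 6 via epsilon: add 12.
No new states can be added; the closed set is {0, 1, 3, 4, 6, 8, 9, 12}.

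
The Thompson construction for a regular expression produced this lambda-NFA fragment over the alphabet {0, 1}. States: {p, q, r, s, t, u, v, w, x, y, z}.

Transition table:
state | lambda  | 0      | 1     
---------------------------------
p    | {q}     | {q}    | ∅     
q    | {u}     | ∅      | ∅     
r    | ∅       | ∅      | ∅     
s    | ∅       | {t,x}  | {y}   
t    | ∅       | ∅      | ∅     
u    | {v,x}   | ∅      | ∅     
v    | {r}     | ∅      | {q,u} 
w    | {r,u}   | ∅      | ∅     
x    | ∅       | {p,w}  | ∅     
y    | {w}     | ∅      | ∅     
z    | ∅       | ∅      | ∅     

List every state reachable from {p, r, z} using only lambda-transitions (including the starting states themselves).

{p, q, r, u, v, x, z}

Start with {p, r, z}.
From p via lambda: add q.
From q via lambda: add u.
From u via lambda: add v, x.
No new states can be added; the closed set is {p, q, r, u, v, x, z}.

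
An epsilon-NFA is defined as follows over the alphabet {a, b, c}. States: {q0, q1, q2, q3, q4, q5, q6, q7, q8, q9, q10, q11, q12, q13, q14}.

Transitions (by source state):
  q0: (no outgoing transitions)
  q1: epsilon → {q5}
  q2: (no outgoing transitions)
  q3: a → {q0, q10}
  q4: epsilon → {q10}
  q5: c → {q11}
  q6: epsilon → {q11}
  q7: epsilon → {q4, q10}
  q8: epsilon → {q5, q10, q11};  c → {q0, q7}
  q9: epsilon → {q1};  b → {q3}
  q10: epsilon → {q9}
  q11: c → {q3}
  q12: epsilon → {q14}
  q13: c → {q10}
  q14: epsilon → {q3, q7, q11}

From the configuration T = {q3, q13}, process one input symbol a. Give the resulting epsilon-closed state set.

{q0, q1, q5, q9, q10}

q3 on a → {q0, q10}.
No a-transition from q13.
Union after reading a: {q0, q10}.
Now take the epsilon-closure:
From q10 via epsilon: add q9.
From q9 via epsilon: add q1.
From q1 via epsilon: add q5.
No new states can be added; the closed set is {q0, q1, q5, q9, q10}.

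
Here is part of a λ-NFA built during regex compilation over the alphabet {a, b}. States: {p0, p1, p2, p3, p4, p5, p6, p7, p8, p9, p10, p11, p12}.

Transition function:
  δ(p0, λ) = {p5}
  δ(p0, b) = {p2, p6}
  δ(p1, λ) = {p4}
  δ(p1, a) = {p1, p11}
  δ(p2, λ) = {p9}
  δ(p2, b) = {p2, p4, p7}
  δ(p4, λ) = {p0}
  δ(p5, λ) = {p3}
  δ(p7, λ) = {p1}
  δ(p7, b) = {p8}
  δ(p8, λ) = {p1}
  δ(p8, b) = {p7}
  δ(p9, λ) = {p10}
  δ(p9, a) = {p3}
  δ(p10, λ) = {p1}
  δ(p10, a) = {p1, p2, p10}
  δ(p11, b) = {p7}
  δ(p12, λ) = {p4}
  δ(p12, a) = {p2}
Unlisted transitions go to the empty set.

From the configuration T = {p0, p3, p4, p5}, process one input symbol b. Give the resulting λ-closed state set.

p0 on b → {p2, p6}.
No b-transition from p3, p4, p5.
Union after reading b: {p2, p6}.
Now take the λ-closure:
From p2 via λ: add p9.
From p9 via λ: add p10.
From p10 via λ: add p1.
From p1 via λ: add p4.
From p4 via λ: add p0.
From p0 via λ: add p5.
From p5 via λ: add p3.
No new states can be added; the closed set is {p0, p1, p2, p3, p4, p5, p6, p9, p10}.

{p0, p1, p2, p3, p4, p5, p6, p9, p10}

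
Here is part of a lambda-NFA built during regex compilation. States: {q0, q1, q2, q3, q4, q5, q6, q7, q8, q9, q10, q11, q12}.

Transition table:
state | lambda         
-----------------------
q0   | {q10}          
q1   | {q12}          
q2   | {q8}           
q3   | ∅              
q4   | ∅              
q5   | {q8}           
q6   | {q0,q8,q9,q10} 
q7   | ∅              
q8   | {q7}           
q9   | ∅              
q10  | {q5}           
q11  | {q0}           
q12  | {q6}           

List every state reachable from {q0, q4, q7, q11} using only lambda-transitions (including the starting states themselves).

{q0, q4, q5, q7, q8, q10, q11}

Start with {q0, q4, q7, q11}.
From q0 via lambda: add q10.
From q10 via lambda: add q5.
From q5 via lambda: add q8.
No new states can be added; the closed set is {q0, q4, q5, q7, q8, q10, q11}.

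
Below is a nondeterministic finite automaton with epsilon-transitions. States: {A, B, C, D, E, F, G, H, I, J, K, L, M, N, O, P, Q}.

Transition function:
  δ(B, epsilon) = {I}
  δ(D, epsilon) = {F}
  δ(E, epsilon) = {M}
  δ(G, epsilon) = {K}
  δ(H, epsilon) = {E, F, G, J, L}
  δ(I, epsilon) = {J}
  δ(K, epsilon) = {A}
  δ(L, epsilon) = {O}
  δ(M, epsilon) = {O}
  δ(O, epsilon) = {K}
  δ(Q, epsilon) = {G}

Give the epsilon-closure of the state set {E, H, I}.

Start with {E, H, I}.
From E via epsilon: add M.
From H via epsilon: add F, G, J, L.
From G via epsilon: add K.
From L via epsilon: add O.
From K via epsilon: add A.
No new states can be added; the closed set is {A, E, F, G, H, I, J, K, L, M, O}.

{A, E, F, G, H, I, J, K, L, M, O}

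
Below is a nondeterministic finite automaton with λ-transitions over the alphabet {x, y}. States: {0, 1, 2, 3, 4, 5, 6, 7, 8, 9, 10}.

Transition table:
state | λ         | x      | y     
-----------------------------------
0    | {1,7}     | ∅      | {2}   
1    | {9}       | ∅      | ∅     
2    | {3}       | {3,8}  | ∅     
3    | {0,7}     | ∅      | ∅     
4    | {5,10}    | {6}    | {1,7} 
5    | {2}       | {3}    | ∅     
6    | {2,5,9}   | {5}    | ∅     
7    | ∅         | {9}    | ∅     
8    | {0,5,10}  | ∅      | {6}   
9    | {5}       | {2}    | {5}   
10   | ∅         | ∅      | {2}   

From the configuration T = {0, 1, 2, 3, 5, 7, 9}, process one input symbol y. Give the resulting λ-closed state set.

0 on y → {2}.
9 on y → {5}.
No y-transition from 1, 2, 3, 5, 7.
Union after reading y: {2, 5}.
Now take the λ-closure:
From 2 via λ: add 3.
From 3 via λ: add 0, 7.
From 0 via λ: add 1.
From 1 via λ: add 9.
No new states can be added; the closed set is {0, 1, 2, 3, 5, 7, 9}.

{0, 1, 2, 3, 5, 7, 9}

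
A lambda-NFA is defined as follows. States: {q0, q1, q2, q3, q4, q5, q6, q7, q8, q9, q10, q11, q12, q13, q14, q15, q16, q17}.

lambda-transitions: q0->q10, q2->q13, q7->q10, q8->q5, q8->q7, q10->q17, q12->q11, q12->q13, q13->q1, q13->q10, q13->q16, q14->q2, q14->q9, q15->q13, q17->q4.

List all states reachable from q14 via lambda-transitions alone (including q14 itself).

Start with {q14}.
From q14 via lambda: add q2, q9.
From q2 via lambda: add q13.
From q13 via lambda: add q1, q10, q16.
From q10 via lambda: add q17.
From q17 via lambda: add q4.
No new states can be added; the closed set is {q1, q2, q4, q9, q10, q13, q14, q16, q17}.

{q1, q2, q4, q9, q10, q13, q14, q16, q17}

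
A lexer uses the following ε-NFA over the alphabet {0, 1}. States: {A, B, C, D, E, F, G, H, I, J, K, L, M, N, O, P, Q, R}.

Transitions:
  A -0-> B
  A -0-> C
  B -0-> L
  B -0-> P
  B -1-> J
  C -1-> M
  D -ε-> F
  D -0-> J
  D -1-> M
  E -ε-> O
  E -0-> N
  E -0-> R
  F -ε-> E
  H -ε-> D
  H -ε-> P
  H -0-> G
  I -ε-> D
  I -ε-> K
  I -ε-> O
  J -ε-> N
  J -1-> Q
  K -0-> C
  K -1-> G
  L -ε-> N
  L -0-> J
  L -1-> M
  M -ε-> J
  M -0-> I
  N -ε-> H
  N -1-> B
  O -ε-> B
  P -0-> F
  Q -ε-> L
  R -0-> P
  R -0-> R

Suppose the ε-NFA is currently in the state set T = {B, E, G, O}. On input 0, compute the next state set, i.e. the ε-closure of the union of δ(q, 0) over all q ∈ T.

B on 0 → {L, P}.
E on 0 → {N, R}.
No 0-transition from G, O.
Union after reading 0: {L, N, P, R}.
Now take the ε-closure:
From N via ε: add H.
From H via ε: add D.
From D via ε: add F.
From F via ε: add E.
From E via ε: add O.
From O via ε: add B.
No new states can be added; the closed set is {B, D, E, F, H, L, N, O, P, R}.

{B, D, E, F, H, L, N, O, P, R}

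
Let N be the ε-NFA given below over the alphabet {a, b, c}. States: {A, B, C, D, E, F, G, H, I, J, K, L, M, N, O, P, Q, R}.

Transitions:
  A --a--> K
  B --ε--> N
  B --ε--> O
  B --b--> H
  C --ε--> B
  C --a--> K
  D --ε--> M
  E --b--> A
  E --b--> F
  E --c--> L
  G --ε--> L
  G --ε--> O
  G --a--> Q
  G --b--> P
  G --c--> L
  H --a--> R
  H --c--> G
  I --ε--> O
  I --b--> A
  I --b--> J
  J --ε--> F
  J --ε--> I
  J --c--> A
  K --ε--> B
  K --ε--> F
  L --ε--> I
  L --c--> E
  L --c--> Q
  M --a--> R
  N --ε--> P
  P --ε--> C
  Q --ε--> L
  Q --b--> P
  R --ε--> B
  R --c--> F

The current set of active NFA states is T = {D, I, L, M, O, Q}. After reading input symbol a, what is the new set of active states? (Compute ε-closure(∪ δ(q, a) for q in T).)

{B, C, N, O, P, R}

M on a → {R}.
No a-transition from D, I, L, O, Q.
Union after reading a: {R}.
Now take the ε-closure:
From R via ε: add B.
From B via ε: add N, O.
From N via ε: add P.
From P via ε: add C.
No new states can be added; the closed set is {B, C, N, O, P, R}.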